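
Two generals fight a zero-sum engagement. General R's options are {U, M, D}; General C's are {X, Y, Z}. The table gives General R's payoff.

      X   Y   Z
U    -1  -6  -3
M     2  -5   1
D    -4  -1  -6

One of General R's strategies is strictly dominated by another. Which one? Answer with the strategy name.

U

M gives a strictly higher payoff than U against every column: 2 > -1, -5 > -6, 1 > -3.
So U is strictly dominated and General R never plays it.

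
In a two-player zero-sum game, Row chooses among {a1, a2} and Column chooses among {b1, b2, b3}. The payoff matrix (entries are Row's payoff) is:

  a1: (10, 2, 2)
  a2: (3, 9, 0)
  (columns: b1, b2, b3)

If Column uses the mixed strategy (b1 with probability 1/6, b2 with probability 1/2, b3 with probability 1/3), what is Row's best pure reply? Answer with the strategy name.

Expected payoff of a1: (1/6)·10 + (1/2)·2 + (1/3)·2 = 10/3.
Expected payoff of a2: (1/6)·3 + (1/2)·9 + (1/3)·0 = 5.
The largest is 5, so Row's best response is a2.

a2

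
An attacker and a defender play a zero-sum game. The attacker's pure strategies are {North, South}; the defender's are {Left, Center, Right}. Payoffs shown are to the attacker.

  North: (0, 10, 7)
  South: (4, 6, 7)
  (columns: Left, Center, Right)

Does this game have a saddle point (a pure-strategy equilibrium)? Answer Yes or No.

Yes

Row minima: North → 0, South → 4; maximin = 4.
Column maxima: Left → 4, Center → 10, Right → 7; minimax = 4.
maximin = minimax = 4, so a saddle point exists.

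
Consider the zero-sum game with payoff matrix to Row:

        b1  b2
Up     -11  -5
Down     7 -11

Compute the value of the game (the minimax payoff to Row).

Row minima: Up → -11, Down → -11; maximin = -11.
Column maxima: b1 → 7, b2 → -5; minimax = -5.
-11 ≠ -5, so there is no saddle point; optimal play is mixed.
Let Row play Up with probability p. Expected payoff against b1: (-11)p + 7(1−p) = −18p + 7; against b2: (-5)p + (-11)(1−p) = 6p − 11.
Setting these equal: −18p + 7 = 6p − 11 ⇒ −24p = -18 ⇒ p = 3/4, and the value is (-18)·(3/4) + 7 = -13/2.
For Column: with q = P(b1), equating Up's and Down's payoffs gives −6q − 5 = 18q − 11 ⇒ q = 1/4.

-13/2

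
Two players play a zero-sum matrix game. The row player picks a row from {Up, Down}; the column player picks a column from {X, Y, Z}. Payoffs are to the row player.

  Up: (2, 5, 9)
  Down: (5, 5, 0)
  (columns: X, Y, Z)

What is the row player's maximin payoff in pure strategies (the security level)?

Row minima: Up → 2, Down → 0.
The best of these is 2.

2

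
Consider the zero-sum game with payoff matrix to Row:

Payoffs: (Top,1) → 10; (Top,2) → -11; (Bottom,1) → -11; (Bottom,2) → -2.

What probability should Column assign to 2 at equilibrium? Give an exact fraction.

Row minima: Top → -11, Bottom → -11; maximin = -11.
Column maxima: 1 → 10, 2 → -2; minimax = -2.
-11 ≠ -2, so there is no saddle point; optimal play is mixed.
Let Row play Top with probability p. Expected payoff against 1: 10p + (-11)(1−p) = 21p − 11; against 2: (-11)p + (-2)(1−p) = −9p − 2.
Setting these equal: 21p − 11 = −9p − 2 ⇒ 30p = 9 ⇒ p = 3/10, and the value is (21)·(3/10) − 11 = -47/10.
For Column: with q = P(1), equating Top's and Bottom's payoffs gives 21q − 11 = −9q − 2 ⇒ q = 3/10.

7/10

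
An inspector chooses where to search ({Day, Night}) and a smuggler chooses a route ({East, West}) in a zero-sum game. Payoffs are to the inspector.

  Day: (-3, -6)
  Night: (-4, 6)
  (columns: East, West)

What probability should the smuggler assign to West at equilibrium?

1/13

Row minima: Day → -6, Night → -4; maximin = -4.
Column maxima: East → -3, West → 6; minimax = -3.
-4 ≠ -3, so there is no saddle point; optimal play is mixed.
Let the inspector play Day with probability p. Expected payoff against East: (-3)p + (-4)(1−p) = p − 4; against West: (-6)p + 6(1−p) = −12p + 6.
Setting these equal: p − 4 = −12p + 6 ⇒ 13p = 10 ⇒ p = 10/13, and the value is (1)·(10/13) − 4 = -42/13.
For the smuggler: with q = P(East), equating Day's and Night's payoffs gives 3q − 6 = −10q + 6 ⇒ q = 12/13.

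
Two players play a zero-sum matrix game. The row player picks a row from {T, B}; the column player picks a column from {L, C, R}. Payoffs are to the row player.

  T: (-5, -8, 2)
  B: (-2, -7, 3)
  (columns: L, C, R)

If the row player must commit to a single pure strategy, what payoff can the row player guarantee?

-7

Row minima: T → -8, B → -7.
The best of these is -7.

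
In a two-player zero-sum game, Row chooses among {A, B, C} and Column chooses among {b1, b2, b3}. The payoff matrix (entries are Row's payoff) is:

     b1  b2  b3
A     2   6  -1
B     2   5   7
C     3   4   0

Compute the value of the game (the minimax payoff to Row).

Row minima: A → -1, B → 2, C → 0; maximin = 2.
Column maxima: b1 → 3, b2 → 6, b3 → 7; minimax = 3.
2 ≠ 3, so there is no saddle point; optimal play is mixed.
b2 is strictly dominated by b1 (it gives Row strictly more in every row), so Column never plays it.
With b2 eliminated, A is strictly dominated by C (C gives Row strictly more in every remaining column), so Row never plays it.
On the remaining 2×2 (B, C vs b1, b3):
Let Row play B with probability p. Expected payoff against b1: 2p + 3(1−p) = −p + 3; against b3: 7p + 0(1−p) = 7p.
Setting these equal: −p + 3 = 7p ⇒ −8p = -3 ⇒ p = 3/8, and the value is (-1)·(3/8) + 3 = 21/8.
For Column: with q = P(b1), equating B's and C's payoffs gives −5q + 7 = 3q ⇒ q = 7/8.

21/8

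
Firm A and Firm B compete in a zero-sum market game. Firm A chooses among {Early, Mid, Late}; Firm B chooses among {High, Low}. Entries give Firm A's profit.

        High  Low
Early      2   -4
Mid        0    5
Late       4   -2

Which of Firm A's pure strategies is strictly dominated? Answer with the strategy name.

Late gives a strictly higher payoff than Early against every column: 4 > 2, -2 > -4.
So Early is strictly dominated and Firm A never plays it.

Early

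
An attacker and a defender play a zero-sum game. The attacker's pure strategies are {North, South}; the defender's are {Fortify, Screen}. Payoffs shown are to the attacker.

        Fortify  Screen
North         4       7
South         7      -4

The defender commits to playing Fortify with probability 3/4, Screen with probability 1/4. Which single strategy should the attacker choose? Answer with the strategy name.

North

Expected payoff of North: (3/4)·4 + (1/4)·7 = 19/4.
Expected payoff of South: (3/4)·7 + (1/4)·(-4) = 17/4.
The largest is 19/4, so the attacker's best response is North.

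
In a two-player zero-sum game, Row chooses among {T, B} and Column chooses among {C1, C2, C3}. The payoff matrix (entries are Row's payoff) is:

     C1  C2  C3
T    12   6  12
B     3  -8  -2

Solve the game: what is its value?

Row minima: T → 6, B → -8; maximin = 6.
Column maxima: C1 → 12, C2 → 6, C3 → 12; minimax = 6.
Since maximin = minimax = 6, there is a saddle point and the value is 6.

6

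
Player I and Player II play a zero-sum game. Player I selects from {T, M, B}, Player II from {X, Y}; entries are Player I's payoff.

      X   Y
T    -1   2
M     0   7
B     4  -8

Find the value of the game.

Row minima: T → -1, M → 0, B → -8; maximin = 0.
Column maxima: X → 4, Y → 7; minimax = 4.
0 ≠ 4, so there is no saddle point; optimal play is mixed.
T is strictly dominated by M, so Player I never plays it.
On the remaining 2×2 (M, B vs X, Y):
Let Player I play M with probability p. Expected payoff against X: 0p + 4(1−p) = −4p + 4; against Y: 7p + (-8)(1−p) = 15p − 8.
Setting these equal: −4p + 4 = 15p − 8 ⇒ −19p = -12 ⇒ p = 12/19, and the value is (-4)·(12/19) + 4 = 28/19.
For Player II: with q = P(X), equating M's and B's payoffs gives −7q + 7 = 12q − 8 ⇒ q = 15/19.

28/19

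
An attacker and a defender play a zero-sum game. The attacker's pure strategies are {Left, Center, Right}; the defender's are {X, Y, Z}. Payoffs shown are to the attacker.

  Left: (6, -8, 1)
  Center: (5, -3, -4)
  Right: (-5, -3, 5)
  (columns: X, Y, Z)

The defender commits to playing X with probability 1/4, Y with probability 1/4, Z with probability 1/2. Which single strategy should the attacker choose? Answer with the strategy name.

Expected payoff of Left: (1/4)·6 + (1/4)·(-8) + (1/2)·1 = 0.
Expected payoff of Center: (1/4)·5 + (1/4)·(-3) + (1/2)·(-4) = -3/2.
Expected payoff of Right: (1/4)·(-5) + (1/4)·(-3) + (1/2)·5 = 1/2.
The largest is 1/2, so the attacker's best response is Right.

Right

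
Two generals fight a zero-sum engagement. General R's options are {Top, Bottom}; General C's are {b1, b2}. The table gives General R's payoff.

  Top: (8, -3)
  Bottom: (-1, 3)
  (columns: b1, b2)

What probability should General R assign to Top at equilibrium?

Row minima: Top → -3, Bottom → -1; maximin = -1.
Column maxima: b1 → 8, b2 → 3; minimax = 3.
-1 ≠ 3, so there is no saddle point; optimal play is mixed.
Let General R play Top with probability p. Expected payoff against b1: 8p + (-1)(1−p) = 9p − 1; against b2: (-3)p + 3(1−p) = −6p + 3.
Setting these equal: 9p − 1 = −6p + 3 ⇒ 15p = 4 ⇒ p = 4/15, and the value is (9)·(4/15) − 1 = 7/5.
For General C: with q = P(b1), equating Top's and Bottom's payoffs gives 11q − 3 = −4q + 3 ⇒ q = 2/5.

4/15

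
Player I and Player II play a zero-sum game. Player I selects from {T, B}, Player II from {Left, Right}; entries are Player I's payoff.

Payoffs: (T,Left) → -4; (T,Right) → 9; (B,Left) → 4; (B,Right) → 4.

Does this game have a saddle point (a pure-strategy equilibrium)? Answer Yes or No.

Row minima: T → -4, B → 4; maximin = 4.
Column maxima: Left → 4, Right → 9; minimax = 4.
maximin = minimax = 4, so a saddle point exists.

Yes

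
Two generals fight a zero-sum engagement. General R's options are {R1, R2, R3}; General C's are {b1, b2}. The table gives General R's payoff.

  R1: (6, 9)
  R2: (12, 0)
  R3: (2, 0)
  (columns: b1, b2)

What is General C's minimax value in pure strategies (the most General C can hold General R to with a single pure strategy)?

Column maxima: b1 → 12, b2 → 9.
The smallest of these is 9.

9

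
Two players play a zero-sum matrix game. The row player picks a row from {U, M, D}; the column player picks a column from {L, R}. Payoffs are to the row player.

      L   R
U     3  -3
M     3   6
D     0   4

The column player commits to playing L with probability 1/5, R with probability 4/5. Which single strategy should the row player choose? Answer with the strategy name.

Expected payoff of U: (1/5)·3 + (4/5)·(-3) = -9/5.
Expected payoff of M: (1/5)·3 + (4/5)·6 = 27/5.
Expected payoff of D: (1/5)·0 + (4/5)·4 = 16/5.
The largest is 27/5, so the row player's best response is M.

M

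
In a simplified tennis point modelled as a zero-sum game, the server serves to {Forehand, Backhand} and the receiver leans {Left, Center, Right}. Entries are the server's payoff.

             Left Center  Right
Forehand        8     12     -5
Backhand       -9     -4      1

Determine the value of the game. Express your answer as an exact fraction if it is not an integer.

-37/23

Row minima: Forehand → -5, Backhand → -9; maximin = -5.
Column maxima: Left → 8, Center → 12, Right → 1; minimax = 1.
-5 ≠ 1, so there is no saddle point; optimal play is mixed.
Center is strictly dominated by Left (it gives the server strictly more in every row), so the receiver never plays it.
On the remaining 2×2 (Forehand, Backhand vs Left, Right):
Let the server play Forehand with probability p. Expected payoff against Left: 8p + (-9)(1−p) = 17p − 9; against Right: (-5)p + 1(1−p) = −6p + 1.
Setting these equal: 17p − 9 = −6p + 1 ⇒ 23p = 10 ⇒ p = 10/23, and the value is (17)·(10/23) − 9 = -37/23.
For the receiver: with q = P(Left), equating Forehand's and Backhand's payoffs gives 13q − 5 = −10q + 1 ⇒ q = 6/23.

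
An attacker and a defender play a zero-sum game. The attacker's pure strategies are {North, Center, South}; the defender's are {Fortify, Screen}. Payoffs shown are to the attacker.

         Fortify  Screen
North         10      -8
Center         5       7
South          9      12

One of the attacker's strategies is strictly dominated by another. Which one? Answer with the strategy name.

Center

South gives a strictly higher payoff than Center against every column: 9 > 5, 12 > 7.
So Center is strictly dominated and the attacker never plays it.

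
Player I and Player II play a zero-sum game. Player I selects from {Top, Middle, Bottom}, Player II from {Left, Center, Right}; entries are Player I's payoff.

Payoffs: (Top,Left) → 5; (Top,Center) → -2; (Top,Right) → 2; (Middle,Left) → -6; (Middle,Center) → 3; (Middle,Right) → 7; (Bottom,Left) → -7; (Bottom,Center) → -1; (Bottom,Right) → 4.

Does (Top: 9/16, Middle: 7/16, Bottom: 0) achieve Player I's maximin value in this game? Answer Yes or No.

Against Left this mix gives (9/16)·5 + (7/16)·(-6) = 3/16.
Against Center this mix gives (9/16)·(-2) + (7/16)·3 = 3/16.
Against Right this mix gives (9/16)·2 + (7/16)·7 = 67/16.
All of Player II's active replies (Left, Center) yield 3/16, and no column does worse for Player I. The mix makes Player II indifferent and guarantees 3/16, so it is optimal.

Yes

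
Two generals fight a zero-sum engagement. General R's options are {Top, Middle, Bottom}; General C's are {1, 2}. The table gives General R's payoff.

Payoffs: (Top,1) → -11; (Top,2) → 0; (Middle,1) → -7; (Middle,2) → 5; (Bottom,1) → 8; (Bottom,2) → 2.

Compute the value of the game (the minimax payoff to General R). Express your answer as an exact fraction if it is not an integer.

3

Row minima: Top → -11, Middle → -7, Bottom → 2; maximin = 2.
Column maxima: 1 → 8, 2 → 5; minimax = 5.
2 ≠ 5, so there is no saddle point; optimal play is mixed.
Top is strictly dominated by Middle, so General R never plays it.
On the remaining 2×2 (Middle, Bottom vs 1, 2):
Let General R play Middle with probability p. Expected payoff against 1: (-7)p + 8(1−p) = −15p + 8; against 2: 5p + 2(1−p) = 3p + 2.
Setting these equal: −15p + 8 = 3p + 2 ⇒ −18p = -6 ⇒ p = 1/3, and the value is (-15)·(1/3) + 8 = 3.
For General C: with q = P(1), equating Middle's and Bottom's payoffs gives −12q + 5 = 6q + 2 ⇒ q = 1/6.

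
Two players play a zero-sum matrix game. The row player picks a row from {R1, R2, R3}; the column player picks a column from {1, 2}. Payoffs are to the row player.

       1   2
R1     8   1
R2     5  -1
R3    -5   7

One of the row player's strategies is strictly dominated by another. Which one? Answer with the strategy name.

R2

R1 gives a strictly higher payoff than R2 against every column: 8 > 5, 1 > -1.
So R2 is strictly dominated and the row player never plays it.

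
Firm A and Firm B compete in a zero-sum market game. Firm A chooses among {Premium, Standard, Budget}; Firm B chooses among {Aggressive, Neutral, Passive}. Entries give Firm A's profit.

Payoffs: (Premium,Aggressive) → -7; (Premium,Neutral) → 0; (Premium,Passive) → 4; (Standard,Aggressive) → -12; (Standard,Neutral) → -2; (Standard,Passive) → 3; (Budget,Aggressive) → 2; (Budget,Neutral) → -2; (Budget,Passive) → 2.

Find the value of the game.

Row minima: Premium → -7, Standard → -12, Budget → -2; maximin = -2.
Column maxima: Aggressive → 2, Neutral → 0, Passive → 4; minimax = 0.
-2 ≠ 0, so there is no saddle point; optimal play is mixed.
Standard is strictly dominated by Premium, so Firm A never plays it.
Passive is strictly dominated by Neutral (it gives Firm A strictly more in every row), so Firm B never plays it.
On the remaining 2×2 (Premium, Budget vs Aggressive, Neutral):
Let Firm A play Premium with probability p. Expected payoff against Aggressive: (-7)p + 2(1−p) = −9p + 2; against Neutral: 0p + (-2)(1−p) = 2p − 2.
Setting these equal: −9p + 2 = 2p − 2 ⇒ −11p = -4 ⇒ p = 4/11, and the value is (-9)·(4/11) + 2 = -14/11.
For Firm B: with q = P(Aggressive), equating Premium's and Budget's payoffs gives −7q = 4q − 2 ⇒ q = 2/11.

-14/11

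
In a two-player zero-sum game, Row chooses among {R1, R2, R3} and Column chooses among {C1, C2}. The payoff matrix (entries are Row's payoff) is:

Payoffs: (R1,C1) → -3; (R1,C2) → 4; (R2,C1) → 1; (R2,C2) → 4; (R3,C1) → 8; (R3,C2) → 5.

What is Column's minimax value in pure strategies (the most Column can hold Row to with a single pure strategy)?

5

Column maxima: C1 → 8, C2 → 5.
The smallest of these is 5.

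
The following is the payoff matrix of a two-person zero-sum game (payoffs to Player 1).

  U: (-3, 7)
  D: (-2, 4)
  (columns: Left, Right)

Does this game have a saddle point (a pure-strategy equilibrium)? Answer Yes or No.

Yes

Row minima: U → -3, D → -2; maximin = -2.
Column maxima: Left → -2, Right → 7; minimax = -2.
maximin = minimax = -2, so a saddle point exists.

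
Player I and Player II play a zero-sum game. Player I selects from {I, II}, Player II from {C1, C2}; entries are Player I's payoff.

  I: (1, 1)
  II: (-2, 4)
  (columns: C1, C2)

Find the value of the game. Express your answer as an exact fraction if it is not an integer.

Row minima: I → 1, II → -2; maximin = 1.
Column maxima: C1 → 1, C2 → 4; minimax = 1.
Since maximin = minimax = 1, there is a saddle point and the value is 1.

1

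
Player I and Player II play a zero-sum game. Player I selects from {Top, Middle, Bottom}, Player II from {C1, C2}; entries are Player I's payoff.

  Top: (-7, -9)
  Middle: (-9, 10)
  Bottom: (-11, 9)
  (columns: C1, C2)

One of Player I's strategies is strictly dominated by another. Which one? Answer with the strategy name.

Middle gives a strictly higher payoff than Bottom against every column: -9 > -11, 10 > 9.
So Bottom is strictly dominated and Player I never plays it.

Bottom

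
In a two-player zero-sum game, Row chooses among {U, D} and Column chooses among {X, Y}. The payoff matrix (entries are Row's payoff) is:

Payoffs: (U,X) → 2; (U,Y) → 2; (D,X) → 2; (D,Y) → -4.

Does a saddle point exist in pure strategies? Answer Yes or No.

Yes

Row minima: U → 2, D → -4; maximin = 2.
Column maxima: X → 2, Y → 2; minimax = 2.
maximin = minimax = 2, so a saddle point exists.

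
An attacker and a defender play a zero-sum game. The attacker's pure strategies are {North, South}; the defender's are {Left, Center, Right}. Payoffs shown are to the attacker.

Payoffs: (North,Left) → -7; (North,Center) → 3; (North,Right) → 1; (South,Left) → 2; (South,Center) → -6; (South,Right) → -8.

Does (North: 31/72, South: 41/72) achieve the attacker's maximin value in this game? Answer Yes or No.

Against Left this mix gives (31/72)·(-7) + (41/72)·2 = -15/8.
Against Center this mix gives (31/72)·3 + (41/72)·(-6) = -17/8.
Against Right this mix gives (31/72)·1 + (41/72)·(-8) = -33/8.
The defender will play Right, holding the attacker to -33/8. Shifting weight toward the row that does better against Right would raise this floor (the equalizing mix achieves -3 against both Right and Left), so the proposed strategy is not optimal.

No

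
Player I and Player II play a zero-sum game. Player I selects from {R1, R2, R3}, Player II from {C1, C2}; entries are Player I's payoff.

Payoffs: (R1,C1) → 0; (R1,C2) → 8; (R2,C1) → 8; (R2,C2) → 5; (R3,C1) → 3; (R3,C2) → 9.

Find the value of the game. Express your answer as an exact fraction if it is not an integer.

19/3

Row minima: R1 → 0, R2 → 5, R3 → 3; maximin = 5.
Column maxima: C1 → 8, C2 → 9; minimax = 8.
5 ≠ 8, so there is no saddle point; optimal play is mixed.
R1 is strictly dominated by R3, so Player I never plays it.
On the remaining 2×2 (R2, R3 vs C1, C2):
Let Player I play R2 with probability p. Expected payoff against C1: 8p + 3(1−p) = 5p + 3; against C2: 5p + 9(1−p) = −4p + 9.
Setting these equal: 5p + 3 = −4p + 9 ⇒ 9p = 6 ⇒ p = 2/3, and the value is (5)·(2/3) + 3 = 19/3.
For Player II: with q = P(C1), equating R2's and R3's payoffs gives 3q + 5 = −6q + 9 ⇒ q = 4/9.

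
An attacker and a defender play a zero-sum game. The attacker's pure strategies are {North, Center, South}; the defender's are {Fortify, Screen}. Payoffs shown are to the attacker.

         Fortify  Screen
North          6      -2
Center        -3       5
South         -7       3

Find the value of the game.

3/2

Row minima: North → -2, Center → -3, South → -7; maximin = -2.
Column maxima: Fortify → 6, Screen → 5; minimax = 5.
-2 ≠ 5, so there is no saddle point; optimal play is mixed.
South is strictly dominated by Center, so the attacker never plays it.
On the remaining 2×2 (North, Center vs Fortify, Screen):
Let the attacker play North with probability p. Expected payoff against Fortify: 6p + (-3)(1−p) = 9p − 3; against Screen: (-2)p + 5(1−p) = −7p + 5.
Setting these equal: 9p − 3 = −7p + 5 ⇒ 16p = 8 ⇒ p = 1/2, and the value is (9)·(1/2) − 3 = 3/2.
For the defender: with q = P(Fortify), equating North's and Center's payoffs gives 8q − 2 = −8q + 5 ⇒ q = 7/16.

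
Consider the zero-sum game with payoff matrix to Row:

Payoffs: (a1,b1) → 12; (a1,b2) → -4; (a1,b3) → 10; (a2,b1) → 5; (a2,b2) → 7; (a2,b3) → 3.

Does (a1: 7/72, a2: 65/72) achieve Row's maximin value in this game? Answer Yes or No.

Against b1 this mix gives (7/72)·12 + (65/72)·5 = 409/72.
Against b2 this mix gives (7/72)·(-4) + (65/72)·7 = 427/72.
Against b3 this mix gives (7/72)·10 + (65/72)·3 = 265/72.
Column will play b3, holding Row to 265/72. Shifting weight toward the row that does better against b3 would raise this floor (the equalizing mix achieves 41/9 against both b3 and b2), so the proposed strategy is not optimal.

No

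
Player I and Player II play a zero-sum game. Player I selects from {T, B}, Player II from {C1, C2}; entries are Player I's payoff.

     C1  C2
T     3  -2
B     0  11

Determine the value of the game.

Row minima: T → -2, B → 0; maximin = 0.
Column maxima: C1 → 3, C2 → 11; minimax = 3.
0 ≠ 3, so there is no saddle point; optimal play is mixed.
Let Player I play T with probability p. Expected payoff against C1: 3p + 0(1−p) = 3p; against C2: (-2)p + 11(1−p) = −13p + 11.
Setting these equal: 3p = −13p + 11 ⇒ 16p = 11 ⇒ p = 11/16, and the value is (3)·(11/16) = 33/16.
For Player II: with q = P(C1), equating T's and B's payoffs gives 5q − 2 = −11q + 11 ⇒ q = 13/16.

33/16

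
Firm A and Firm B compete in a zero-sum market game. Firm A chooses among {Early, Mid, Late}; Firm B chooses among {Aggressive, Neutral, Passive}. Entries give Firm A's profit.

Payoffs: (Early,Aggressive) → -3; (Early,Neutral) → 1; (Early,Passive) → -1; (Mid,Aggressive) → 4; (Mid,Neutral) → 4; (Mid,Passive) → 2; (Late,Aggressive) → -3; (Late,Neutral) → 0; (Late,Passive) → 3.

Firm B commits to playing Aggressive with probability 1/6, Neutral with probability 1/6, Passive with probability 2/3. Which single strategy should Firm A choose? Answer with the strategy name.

Expected payoff of Early: (1/6)·(-3) + (1/6)·1 + (2/3)·(-1) = -1.
Expected payoff of Mid: (1/6)·4 + (1/6)·4 + (2/3)·2 = 8/3.
Expected payoff of Late: (1/6)·(-3) + (1/6)·0 + (2/3)·3 = 3/2.
The largest is 8/3, so Firm A's best response is Mid.

Mid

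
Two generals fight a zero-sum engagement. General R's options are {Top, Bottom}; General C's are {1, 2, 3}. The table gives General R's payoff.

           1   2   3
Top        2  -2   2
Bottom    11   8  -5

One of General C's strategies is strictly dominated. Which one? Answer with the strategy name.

2 holds General R's payoff strictly below 1 in every row: -2 < 2, 8 < 11.
So 1 is strictly dominated for General C.

1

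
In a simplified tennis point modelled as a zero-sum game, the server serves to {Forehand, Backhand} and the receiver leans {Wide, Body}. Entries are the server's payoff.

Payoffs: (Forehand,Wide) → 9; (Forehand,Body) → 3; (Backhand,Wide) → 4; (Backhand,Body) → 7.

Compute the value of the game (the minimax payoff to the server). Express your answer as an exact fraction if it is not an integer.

17/3

Row minima: Forehand → 3, Backhand → 4; maximin = 4.
Column maxima: Wide → 9, Body → 7; minimax = 7.
4 ≠ 7, so there is no saddle point; optimal play is mixed.
Let the server play Forehand with probability p. Expected payoff against Wide: 9p + 4(1−p) = 5p + 4; against Body: 3p + 7(1−p) = −4p + 7.
Setting these equal: 5p + 4 = −4p + 7 ⇒ 9p = 3 ⇒ p = 1/3, and the value is (5)·(1/3) + 4 = 17/3.
For the receiver: with q = P(Wide), equating Forehand's and Backhand's payoffs gives 6q + 3 = −3q + 7 ⇒ q = 4/9.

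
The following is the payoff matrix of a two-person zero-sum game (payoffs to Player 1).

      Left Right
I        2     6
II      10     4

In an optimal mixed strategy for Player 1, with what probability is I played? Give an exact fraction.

Row minima: I → 2, II → 4; maximin = 4.
Column maxima: Left → 10, Right → 6; minimax = 6.
4 ≠ 6, so there is no saddle point; optimal play is mixed.
Let Player 1 play I with probability p. Expected payoff against Left: 2p + 10(1−p) = −8p + 10; against Right: 6p + 4(1−p) = 2p + 4.
Setting these equal: −8p + 10 = 2p + 4 ⇒ −10p = -6 ⇒ p = 3/5, and the value is (-8)·(3/5) + 10 = 26/5.
For Player 2: with q = P(Left), equating I's and II's payoffs gives −4q + 6 = 6q + 4 ⇒ q = 1/5.

3/5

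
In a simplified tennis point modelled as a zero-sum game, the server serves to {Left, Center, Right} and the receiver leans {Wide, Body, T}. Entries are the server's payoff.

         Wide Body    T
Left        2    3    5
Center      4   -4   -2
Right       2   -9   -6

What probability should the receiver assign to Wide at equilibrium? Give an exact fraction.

Row minima: Left → 2, Center → -4, Right → -9; maximin = 2.
Column maxima: Wide → 4, Body → 3, T → 5; minimax = 3.
2 ≠ 3, so there is no saddle point; optimal play is mixed.
Right is strictly dominated by Center, so the server never plays it.
T is strictly dominated by Body (it gives the server strictly more in every row), so the receiver never plays it.
On the remaining 2×2 (Left, Center vs Wide, Body):
Let the server play Left with probability p. Expected payoff against Wide: 2p + 4(1−p) = −2p + 4; against Body: 3p + (-4)(1−p) = 7p − 4.
Setting these equal: −2p + 4 = 7p − 4 ⇒ −9p = -8 ⇒ p = 8/9, and the value is (-2)·(8/9) + 4 = 20/9.
For the receiver: with q = P(Wide), equating Left's and Center's payoffs gives −q + 3 = 8q − 4 ⇒ q = 7/9.

7/9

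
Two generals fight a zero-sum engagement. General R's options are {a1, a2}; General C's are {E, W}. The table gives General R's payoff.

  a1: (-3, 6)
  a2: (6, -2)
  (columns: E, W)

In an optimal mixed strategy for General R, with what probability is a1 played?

8/17

Row minima: a1 → -3, a2 → -2; maximin = -2.
Column maxima: E → 6, W → 6; minimax = 6.
-2 ≠ 6, so there is no saddle point; optimal play is mixed.
Let General R play a1 with probability p. Expected payoff against E: (-3)p + 6(1−p) = −9p + 6; against W: 6p + (-2)(1−p) = 8p − 2.
Setting these equal: −9p + 6 = 8p − 2 ⇒ −17p = -8 ⇒ p = 8/17, and the value is (-9)·(8/17) + 6 = 30/17.
For General C: with q = P(E), equating a1's and a2's payoffs gives −9q + 6 = 8q − 2 ⇒ q = 8/17.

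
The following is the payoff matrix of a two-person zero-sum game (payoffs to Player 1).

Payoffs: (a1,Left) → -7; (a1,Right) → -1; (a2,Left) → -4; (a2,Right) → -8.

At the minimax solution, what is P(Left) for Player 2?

7/10

Row minima: a1 → -7, a2 → -8; maximin = -7.
Column maxima: Left → -4, Right → -1; minimax = -4.
-7 ≠ -4, so there is no saddle point; optimal play is mixed.
Let Player 1 play a1 with probability p. Expected payoff against Left: (-7)p + (-4)(1−p) = −3p − 4; against Right: (-1)p + (-8)(1−p) = 7p − 8.
Setting these equal: −3p − 4 = 7p − 8 ⇒ −10p = -4 ⇒ p = 2/5, and the value is (-3)·(2/5) − 4 = -26/5.
For Player 2: with q = P(Left), equating a1's and a2's payoffs gives −6q − 1 = 4q − 8 ⇒ q = 7/10.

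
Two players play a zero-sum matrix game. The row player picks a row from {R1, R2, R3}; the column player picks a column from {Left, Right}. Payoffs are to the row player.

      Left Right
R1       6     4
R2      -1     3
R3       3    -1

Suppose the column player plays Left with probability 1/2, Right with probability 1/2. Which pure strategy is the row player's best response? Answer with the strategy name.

Expected payoff of R1: (1/2)·6 + (1/2)·4 = 5.
Expected payoff of R2: (1/2)·(-1) + (1/2)·3 = 1.
Expected payoff of R3: (1/2)·3 + (1/2)·(-1) = 1.
The largest is 5, so the row player's best response is R1.

R1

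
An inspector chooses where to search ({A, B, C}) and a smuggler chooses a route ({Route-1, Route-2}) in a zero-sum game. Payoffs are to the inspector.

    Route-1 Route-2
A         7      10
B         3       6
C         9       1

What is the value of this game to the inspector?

83/11

Row minima: A → 7, B → 3, C → 1; maximin = 7.
Column maxima: Route-1 → 9, Route-2 → 10; minimax = 9.
7 ≠ 9, so there is no saddle point; optimal play is mixed.
B is strictly dominated by A, so the inspector never plays it.
On the remaining 2×2 (A, C vs Route-1, Route-2):
Let the inspector play A with probability p. Expected payoff against Route-1: 7p + 9(1−p) = −2p + 9; against Route-2: 10p + 1(1−p) = 9p + 1.
Setting these equal: −2p + 9 = 9p + 1 ⇒ −11p = -8 ⇒ p = 8/11, and the value is (-2)·(8/11) + 9 = 83/11.
For the smuggler: with q = P(Route-1), equating A's and C's payoffs gives −3q + 10 = 8q + 1 ⇒ q = 9/11.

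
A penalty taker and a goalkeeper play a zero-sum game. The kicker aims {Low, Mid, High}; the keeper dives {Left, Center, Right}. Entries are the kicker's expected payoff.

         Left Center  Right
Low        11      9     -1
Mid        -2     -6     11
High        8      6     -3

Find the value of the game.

31/9

Row minima: Low → -1, Mid → -6, High → -3; maximin = -1.
Column maxima: Left → 11, Center → 9, Right → 11; minimax = 9.
-1 ≠ 9, so there is no saddle point; optimal play is mixed.
High is strictly dominated by Low, so the kicker never plays it.
Left is strictly dominated by Center (it gives the kicker strictly more in every row), so the keeper never plays it.
On the remaining 2×2 (Low, Mid vs Center, Right):
Let the kicker play Low with probability p. Expected payoff against Center: 9p + (-6)(1−p) = 15p − 6; against Right: (-1)p + 11(1−p) = −12p + 11.
Setting these equal: 15p − 6 = −12p + 11 ⇒ 27p = 17 ⇒ p = 17/27, and the value is (15)·(17/27) − 6 = 31/9.
For the keeper: with q = P(Center), equating Low's and Mid's payoffs gives 10q − 1 = −17q + 11 ⇒ q = 4/9.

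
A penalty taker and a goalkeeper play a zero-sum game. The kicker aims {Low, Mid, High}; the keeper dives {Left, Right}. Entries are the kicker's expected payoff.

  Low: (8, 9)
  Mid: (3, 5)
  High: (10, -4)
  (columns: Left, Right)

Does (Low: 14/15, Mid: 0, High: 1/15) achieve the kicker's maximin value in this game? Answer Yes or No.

Against Left this mix gives (14/15)·8 + (1/15)·10 = 122/15.
Against Right this mix gives (14/15)·9 + (1/15)·(-4) = 122/15.
All of the keeper's active replies (Left, Right) yield 122/15, and no column does worse for the kicker. The mix makes the keeper indifferent and guarantees 122/15, so it is optimal.

Yes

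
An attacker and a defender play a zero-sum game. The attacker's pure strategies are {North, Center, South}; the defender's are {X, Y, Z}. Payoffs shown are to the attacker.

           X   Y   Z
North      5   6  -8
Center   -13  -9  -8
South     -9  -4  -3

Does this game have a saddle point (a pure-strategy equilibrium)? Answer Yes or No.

No

Row minima: North → -8, Center → -13, South → -9; maximin = -8.
Column maxima: X → 5, Y → 6, Z → -3; minimax = -3.
-8 ≠ -3, so no pure-strategy equilibrium exists.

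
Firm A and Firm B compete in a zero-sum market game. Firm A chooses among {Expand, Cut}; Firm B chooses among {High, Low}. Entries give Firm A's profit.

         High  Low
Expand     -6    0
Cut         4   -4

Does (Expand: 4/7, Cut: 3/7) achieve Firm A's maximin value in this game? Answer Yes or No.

Against High this mix gives (4/7)·(-6) + (3/7)·4 = -12/7.
Against Low this mix gives (4/7)·0 + (3/7)·(-4) = -12/7.
All of Firm B's active replies (High, Low) yield -12/7, and no column does worse for Firm A. The mix makes Firm B indifferent and guarantees -12/7, so it is optimal.

Yes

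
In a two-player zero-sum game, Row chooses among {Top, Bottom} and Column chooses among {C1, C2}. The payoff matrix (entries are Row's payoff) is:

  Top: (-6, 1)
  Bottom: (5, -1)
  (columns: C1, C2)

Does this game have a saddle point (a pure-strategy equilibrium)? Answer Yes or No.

Row minima: Top → -6, Bottom → -1; maximin = -1.
Column maxima: C1 → 5, C2 → 1; minimax = 1.
-1 ≠ 1, so no pure-strategy equilibrium exists.

No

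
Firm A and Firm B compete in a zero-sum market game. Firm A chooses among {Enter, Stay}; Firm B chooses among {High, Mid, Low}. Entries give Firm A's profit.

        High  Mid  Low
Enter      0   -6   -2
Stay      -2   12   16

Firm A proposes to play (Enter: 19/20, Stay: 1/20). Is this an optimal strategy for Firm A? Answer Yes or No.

No

Against High this mix gives (19/20)·0 + (1/20)·(-2) = -1/10.
Against Mid this mix gives (19/20)·(-6) + (1/20)·12 = -51/10.
Against Low this mix gives (19/20)·(-2) + (1/20)·16 = -11/10.
Firm B will play Mid, holding Firm A to -51/10. Shifting weight toward the row that does better against Mid would raise this floor (the equalizing mix achieves -3/5 against both Mid and High), so the proposed strategy is not optimal.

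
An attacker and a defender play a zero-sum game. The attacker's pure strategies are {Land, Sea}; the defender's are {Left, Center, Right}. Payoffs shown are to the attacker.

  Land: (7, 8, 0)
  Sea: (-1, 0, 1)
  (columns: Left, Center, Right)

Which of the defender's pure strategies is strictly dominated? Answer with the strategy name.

Center

Left holds the attacker's payoff strictly below Center in every row: 7 < 8, -1 < 0.
So Center is strictly dominated for the defender.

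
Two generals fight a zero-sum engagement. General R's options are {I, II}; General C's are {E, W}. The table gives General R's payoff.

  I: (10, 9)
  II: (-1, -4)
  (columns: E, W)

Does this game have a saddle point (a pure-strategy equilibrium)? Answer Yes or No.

Yes

Row minima: I → 9, II → -4; maximin = 9.
Column maxima: E → 10, W → 9; minimax = 9.
maximin = minimax = 9, so a saddle point exists.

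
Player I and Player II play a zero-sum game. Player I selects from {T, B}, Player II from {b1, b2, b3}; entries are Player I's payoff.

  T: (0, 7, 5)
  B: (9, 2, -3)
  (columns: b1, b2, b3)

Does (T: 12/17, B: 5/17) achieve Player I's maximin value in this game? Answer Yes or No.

Against b1 this mix gives (12/17)·0 + (5/17)·9 = 45/17.
Against b2 this mix gives (12/17)·7 + (5/17)·2 = 94/17.
Against b3 this mix gives (12/17)·5 + (5/17)·(-3) = 45/17.
All of Player II's active replies (b1, b3) yield 45/17, and no column does worse for Player I. The mix makes Player II indifferent and guarantees 45/17, so it is optimal.

Yes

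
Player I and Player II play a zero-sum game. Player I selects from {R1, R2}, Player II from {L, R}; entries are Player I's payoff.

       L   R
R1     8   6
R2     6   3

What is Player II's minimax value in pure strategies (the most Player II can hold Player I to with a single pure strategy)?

6

Column maxima: L → 8, R → 6.
The smallest of these is 6.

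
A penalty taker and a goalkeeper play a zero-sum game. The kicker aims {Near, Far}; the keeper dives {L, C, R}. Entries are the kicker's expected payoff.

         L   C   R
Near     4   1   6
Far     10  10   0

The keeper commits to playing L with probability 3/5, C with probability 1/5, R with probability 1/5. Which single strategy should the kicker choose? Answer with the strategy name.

Expected payoff of Near: (3/5)·4 + (1/5)·1 + (1/5)·6 = 19/5.
Expected payoff of Far: (3/5)·10 + (1/5)·10 + (1/5)·0 = 8.
The largest is 8, so the kicker's best response is Far.

Far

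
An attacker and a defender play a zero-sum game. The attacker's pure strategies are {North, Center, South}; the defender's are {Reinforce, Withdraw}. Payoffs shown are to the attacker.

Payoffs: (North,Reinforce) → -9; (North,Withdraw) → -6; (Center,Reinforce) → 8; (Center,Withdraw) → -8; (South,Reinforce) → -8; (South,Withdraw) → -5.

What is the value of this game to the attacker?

Row minima: North → -9, Center → -8, South → -8; maximin = -8.
Column maxima: Reinforce → 8, Withdraw → -5; minimax = -5.
-8 ≠ -5, so there is no saddle point; optimal play is mixed.
North is strictly dominated by South, so the attacker never plays it.
On the remaining 2×2 (Center, South vs Reinforce, Withdraw):
Let the attacker play Center with probability p. Expected payoff against Reinforce: 8p + (-8)(1−p) = 16p − 8; against Withdraw: (-8)p + (-5)(1−p) = −3p − 5.
Setting these equal: 16p − 8 = −3p − 5 ⇒ 19p = 3 ⇒ p = 3/19, and the value is (16)·(3/19) − 8 = -104/19.
For the defender: with q = P(Reinforce), equating Center's and South's payoffs gives 16q − 8 = −3q − 5 ⇒ q = 3/19.

-104/19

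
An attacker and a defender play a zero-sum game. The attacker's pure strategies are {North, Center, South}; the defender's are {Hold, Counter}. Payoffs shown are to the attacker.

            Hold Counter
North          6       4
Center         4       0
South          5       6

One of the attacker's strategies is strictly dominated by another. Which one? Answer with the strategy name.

North gives a strictly higher payoff than Center against every column: 6 > 4, 4 > 0.
So Center is strictly dominated and the attacker never plays it.

Center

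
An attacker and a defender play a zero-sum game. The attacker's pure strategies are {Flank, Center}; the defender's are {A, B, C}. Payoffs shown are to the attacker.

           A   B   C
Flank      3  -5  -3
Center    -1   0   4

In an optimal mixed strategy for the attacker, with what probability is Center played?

8/9

Row minima: Flank → -5, Center → -1; maximin = -1.
Column maxima: A → 3, B → 0, C → 4; minimax = 0.
-1 ≠ 0, so there is no saddle point; optimal play is mixed.
C is strictly dominated by B (it gives the attacker strictly more in every row), so the defender never plays it.
On the remaining 2×2 (Flank, Center vs A, B):
Let the attacker play Flank with probability p. Expected payoff against A: 3p + (-1)(1−p) = 4p − 1; against B: (-5)p + 0(1−p) = −5p.
Setting these equal: 4p − 1 = −5p ⇒ 9p = 1 ⇒ p = 1/9, and the value is (4)·(1/9) − 1 = -5/9.
For the defender: with q = P(A), equating Flank's and Center's payoffs gives 8q − 5 = −q ⇒ q = 5/9.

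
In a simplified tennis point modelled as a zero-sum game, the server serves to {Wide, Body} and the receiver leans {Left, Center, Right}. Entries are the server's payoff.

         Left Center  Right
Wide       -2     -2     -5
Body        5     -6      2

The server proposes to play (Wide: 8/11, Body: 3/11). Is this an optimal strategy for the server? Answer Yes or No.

Yes

Against Left this mix gives (8/11)·(-2) + (3/11)·5 = -1/11.
Against Center this mix gives (8/11)·(-2) + (3/11)·(-6) = -34/11.
Against Right this mix gives (8/11)·(-5) + (3/11)·2 = -34/11.
All of the receiver's active replies (Center, Right) yield -34/11, and no column does worse for the server. The mix makes the receiver indifferent and guarantees -34/11, so it is optimal.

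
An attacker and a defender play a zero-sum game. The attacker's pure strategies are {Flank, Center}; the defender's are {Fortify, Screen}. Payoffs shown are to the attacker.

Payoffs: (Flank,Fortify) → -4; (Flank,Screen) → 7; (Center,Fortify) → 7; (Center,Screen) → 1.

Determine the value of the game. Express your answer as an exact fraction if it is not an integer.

53/17

Row minima: Flank → -4, Center → 1; maximin = 1.
Column maxima: Fortify → 7, Screen → 7; minimax = 7.
1 ≠ 7, so there is no saddle point; optimal play is mixed.
Let the attacker play Flank with probability p. Expected payoff against Fortify: (-4)p + 7(1−p) = −11p + 7; against Screen: 7p + 1(1−p) = 6p + 1.
Setting these equal: −11p + 7 = 6p + 1 ⇒ −17p = -6 ⇒ p = 6/17, and the value is (-11)·(6/17) + 7 = 53/17.
For the defender: with q = P(Fortify), equating Flank's and Center's payoffs gives −11q + 7 = 6q + 1 ⇒ q = 6/17.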